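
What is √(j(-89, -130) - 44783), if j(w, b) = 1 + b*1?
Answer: 4*I*√2807 ≈ 211.92*I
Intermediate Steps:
j(w, b) = 1 + b
√(j(-89, -130) - 44783) = √((1 - 130) - 44783) = √(-129 - 44783) = √(-44912) = 4*I*√2807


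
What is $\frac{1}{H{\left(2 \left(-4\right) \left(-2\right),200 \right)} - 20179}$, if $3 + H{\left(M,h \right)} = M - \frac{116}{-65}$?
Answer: $- \frac{65}{1310674} \approx -4.9593 \cdot 10^{-5}$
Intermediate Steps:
$H{\left(M,h \right)} = - \frac{79}{65} + M$ ($H{\left(M,h \right)} = -3 + \left(M - \frac{116}{-65}\right) = -3 + \left(M - - \frac{116}{65}\right) = -3 + \left(M + \frac{116}{65}\right) = -3 + \left(\frac{116}{65} + M\right) = - \frac{79}{65} + M$)
$\frac{1}{H{\left(2 \left(-4\right) \left(-2\right),200 \right)} - 20179} = \frac{1}{\left(- \frac{79}{65} + 2 \left(-4\right) \left(-2\right)\right) - 20179} = \frac{1}{\left(- \frac{79}{65} - -16\right) - 20179} = \frac{1}{\left(- \frac{79}{65} + 16\right) - 20179} = \frac{1}{\frac{961}{65} - 20179} = \frac{1}{- \frac{1310674}{65}} = - \frac{65}{1310674}$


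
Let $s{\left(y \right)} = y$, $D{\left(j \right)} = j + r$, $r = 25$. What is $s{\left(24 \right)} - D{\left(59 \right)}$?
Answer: $-60$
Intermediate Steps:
$D{\left(j \right)} = 25 + j$ ($D{\left(j \right)} = j + 25 = 25 + j$)
$s{\left(24 \right)} - D{\left(59 \right)} = 24 - \left(25 + 59\right) = 24 - 84 = -60$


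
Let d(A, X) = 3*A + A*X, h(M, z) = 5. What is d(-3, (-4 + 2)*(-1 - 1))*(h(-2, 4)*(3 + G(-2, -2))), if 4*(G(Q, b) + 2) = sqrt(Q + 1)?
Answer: -105 - 105*I/4 ≈ -105.0 - 26.25*I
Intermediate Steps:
G(Q, b) = -2 + sqrt(1 + Q)/4 (G(Q, b) = -2 + sqrt(Q + 1)/4 = -2 + sqrt(1 + Q)/4)
d(-3, (-4 + 2)*(-1 - 1))*(h(-2, 4)*(3 + G(-2, -2))) = (-3*(3 + (-4 + 2)*(-1 - 1)))*(5*(3 + (-2 + sqrt(1 - 2)/4))) = (-3*(3 - 2*(-2)))*(5*(3 + (-2 + sqrt(-1)/4))) = (-3*(3 + 4))*(5*(3 + (-2 + I/4))) = (-3*7)*(5*(1 + I/4)) = -21*(5 + 5*I/4) = -105 - 105*I/4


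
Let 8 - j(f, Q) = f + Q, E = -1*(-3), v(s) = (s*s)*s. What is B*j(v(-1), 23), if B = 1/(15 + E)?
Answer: -7/9 ≈ -0.77778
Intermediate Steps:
v(s) = s**3 (v(s) = s**2*s = s**3)
E = 3
j(f, Q) = 8 - Q - f (j(f, Q) = 8 - (f + Q) = 8 - (Q + f) = 8 + (-Q - f) = 8 - Q - f)
B = 1/18 (B = 1/(15 + 3) = 1/18 ≈ 0.055556)
B*j(v(-1), 23) = (8 - 1*23 - 1*(-1)**3)/18 = (8 - 23 - 1*(-1))/18 = (8 - 23 + 1)/18 = (1/18)*(-14) = -7/9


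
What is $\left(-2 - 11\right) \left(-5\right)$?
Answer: $65$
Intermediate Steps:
$\left(-2 - 11\right) \left(-5\right) = \left(-13\right) \left(-5\right) = 65$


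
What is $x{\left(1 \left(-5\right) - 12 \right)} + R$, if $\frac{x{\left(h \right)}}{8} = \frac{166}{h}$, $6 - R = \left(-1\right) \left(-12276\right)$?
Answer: $- \frac{209918}{17} \approx -12348.0$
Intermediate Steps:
$R = -12270$ ($R = 6 - \left(-1\right) \left(-12276\right) = 6 - 12276 = -12270$)
$x{\left(h \right)} = \frac{1328}{h}$ ($x{\left(h \right)} = 8 \frac{166}{h} = \frac{1328}{h}$)
$x{\left(1 \left(-5\right) - 12 \right)} + R = \frac{1328}{1 \left(-5\right) - 12} - 12270 = \frac{1328}{-5 - 12} - 12270 = \frac{1328}{-17} - 12270 = 1328 \left(- \frac{1}{17}\right) - 12270 = - \frac{1328}{17} - 12270 = - \frac{209918}{17}$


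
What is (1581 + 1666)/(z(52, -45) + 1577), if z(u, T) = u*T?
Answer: -3247/763 ≈ -4.2556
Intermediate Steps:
z(u, T) = T*u
(1581 + 1666)/(z(52, -45) + 1577) = (1581 + 1666)/(-45*52 + 1577) = 3247/(-2340 + 1577) = 3247/(-763) = 3247*(-1/763) = -3247/763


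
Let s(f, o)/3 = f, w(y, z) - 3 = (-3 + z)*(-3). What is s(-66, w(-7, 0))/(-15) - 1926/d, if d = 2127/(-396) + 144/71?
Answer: 92320206/156655 ≈ 589.32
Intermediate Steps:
w(y, z) = 12 - 3*z (w(y, z) = 3 + (-3 + z)*(-3) = 3 + (9 - 3*z) = 12 - 3*z)
d = -31331/9372 (d = 2127*(-1/396) + 144*(1/71) = -709/132 + 144/71 = -31331/9372 ≈ -3.3430)
s(f, o) = 3*f
s(-66, w(-7, 0))/(-15) - 1926/d = (3*(-66))/(-15) - 1926/(-31331/9372) = -198*(-1/15) - 1926*(-9372/31331) = 66/5 + 18050472/31331 = 92320206/156655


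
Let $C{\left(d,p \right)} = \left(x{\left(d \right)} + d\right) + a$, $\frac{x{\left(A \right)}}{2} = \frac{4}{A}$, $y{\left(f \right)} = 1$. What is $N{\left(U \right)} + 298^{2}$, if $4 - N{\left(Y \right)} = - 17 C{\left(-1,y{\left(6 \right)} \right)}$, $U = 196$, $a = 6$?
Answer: $88757$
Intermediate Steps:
$x{\left(A \right)} = \frac{8}{A}$ ($x{\left(A \right)} = 2 \frac{4}{A} = \frac{8}{A}$)
$C{\left(d,p \right)} = 6 + d + \frac{8}{d}$ ($C{\left(d,p \right)} = \left(\frac{8}{d} + d\right) + 6 = \left(d + \frac{8}{d}\right) + 6 = 6 + d + \frac{8}{d}$)
$N{\left(Y \right)} = -47$ ($N{\left(Y \right)} = 4 - - 17 \left(6 - 1 + \frac{8}{-1}\right) = 4 - - 17 \left(6 - 1 + 8 \left(-1\right)\right) = 4 - - 17 \left(6 - 1 - 8\right) = 4 - \left(-17\right) \left(-3\right) = 4 - 51 = -47$)
$N{\left(U \right)} + 298^{2} = -47 + 298^{2} = -47 + 88804 = 88757$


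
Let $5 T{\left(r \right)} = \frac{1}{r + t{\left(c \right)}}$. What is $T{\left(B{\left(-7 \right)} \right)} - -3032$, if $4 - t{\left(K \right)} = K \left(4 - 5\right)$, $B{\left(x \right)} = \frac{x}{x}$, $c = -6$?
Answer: $\frac{15159}{5} \approx 3031.8$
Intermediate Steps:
$B{\left(x \right)} = 1$
$t{\left(K \right)} = 4 + K$ ($t{\left(K \right)} = 4 - K \left(4 - 5\right) = 4 - K \left(-1\right) = 4 - - K = 4 + K$)
$T{\left(r \right)} = \frac{1}{5 \left(-2 + r\right)}$ ($T{\left(r \right)} = \frac{1}{5 \left(r + \left(4 - 6\right)\right)} = \frac{1}{5 \left(r - 2\right)} = \frac{1}{5 \left(-2 + r\right)}$)
$T{\left(B{\left(-7 \right)} \right)} - -3032 = \frac{1}{5 \left(-2 + 1\right)} - -3032 = \frac{1}{5 \left(-1\right)} + 3032 = \frac{1}{5} \left(-1\right) + 3032 = - \frac{1}{5} + 3032 = \frac{15159}{5}$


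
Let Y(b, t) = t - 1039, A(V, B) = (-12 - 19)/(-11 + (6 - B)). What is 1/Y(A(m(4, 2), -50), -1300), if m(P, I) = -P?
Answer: -1/2339 ≈ -0.00042753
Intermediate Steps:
A(V, B) = -31/(-5 - B)
Y(b, t) = -1039 + t
1/Y(A(m(4, 2), -50), -1300) = 1/(-1039 - 1300) = 1/(-2339) = -1/2339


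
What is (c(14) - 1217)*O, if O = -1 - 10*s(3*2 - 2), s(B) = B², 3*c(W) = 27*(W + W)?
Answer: 155365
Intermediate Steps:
c(W) = 18*W (c(W) = (27*(W + W))/3 = (27*(2*W))/3 = (54*W)/3 = 18*W)
O = -161 (O = -1 - 10*(3*2 - 2)² = -1 - 10*(6 - 2)² = -1 - 10*4² = -1 - 10*16 = -1 - 160 = -161)
(c(14) - 1217)*O = (18*14 - 1217)*(-161) = (252 - 1217)*(-161) = -965*(-161) = 155365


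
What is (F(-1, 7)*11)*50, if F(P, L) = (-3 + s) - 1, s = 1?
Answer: -1650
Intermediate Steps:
F(P, L) = -3 (F(P, L) = (-3 + 1) - 1 = -2 - 1 = -3)
(F(-1, 7)*11)*50 = -3*11*50 = -33*50 = -1650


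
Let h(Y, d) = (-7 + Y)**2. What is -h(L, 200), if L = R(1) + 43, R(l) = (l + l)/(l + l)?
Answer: -1369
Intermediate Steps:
R(l) = 1 (R(l) = (2*l)/((2*l)) = (2*l)*(1/(2*l)) = 1)
L = 44 (L = 1 + 43 = 44)
-h(L, 200) = -(-7 + 44)**2 = -1*37**2 = -1*1369 = -1369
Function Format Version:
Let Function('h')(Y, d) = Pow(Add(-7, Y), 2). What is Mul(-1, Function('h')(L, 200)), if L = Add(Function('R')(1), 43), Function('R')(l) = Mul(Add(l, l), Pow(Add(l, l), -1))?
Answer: -1369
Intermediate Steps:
Function('R')(l) = 1 (Function('R')(l) = Mul(Mul(2, l), Pow(Mul(2, l), -1)) = Mul(Mul(2, l), Mul(Rational(1, 2), Pow(l, -1))) = 1)
L = 44 (L = Add(1, 43) = 44)
Mul(-1, Function('h')(L, 200)) = Mul(-1, Pow(Add(-7, 44), 2)) = Mul(-1, Pow(37, 2)) = Mul(-1, 1369) = -1369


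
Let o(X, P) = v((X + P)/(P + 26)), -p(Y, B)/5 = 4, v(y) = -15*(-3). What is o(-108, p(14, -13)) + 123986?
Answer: 124031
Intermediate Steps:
v(y) = 45
p(Y, B) = -20 (p(Y, B) = -5*4 = -20)
o(X, P) = 45
o(-108, p(14, -13)) + 123986 = 45 + 123986 = 124031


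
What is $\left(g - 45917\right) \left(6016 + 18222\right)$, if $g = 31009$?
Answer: $-361340104$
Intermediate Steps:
$\left(g - 45917\right) \left(6016 + 18222\right) = \left(31009 - 45917\right) \left(6016 + 18222\right) = \left(-14908\right) 24238 = -361340104$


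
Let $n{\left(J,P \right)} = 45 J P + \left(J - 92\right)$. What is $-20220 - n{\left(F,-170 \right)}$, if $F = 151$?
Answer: $1134871$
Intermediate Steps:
$n{\left(J,P \right)} = -92 + J + 45 J P$ ($n{\left(J,P \right)} = 45 J P + \left(-92 + J\right) = -92 + J + 45 J P$)
$-20220 - n{\left(F,-170 \right)} = -20220 - \left(-92 + 151 + 45 \cdot 151 \left(-170\right)\right) = -20220 - \left(-92 + 151 - 1155150\right) = -20220 - -1155091 = -20220 + 1155091 = 1134871$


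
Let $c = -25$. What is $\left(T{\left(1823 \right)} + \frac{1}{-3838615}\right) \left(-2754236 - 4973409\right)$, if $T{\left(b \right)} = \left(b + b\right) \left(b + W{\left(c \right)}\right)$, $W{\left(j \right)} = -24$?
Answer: $- \frac{38913432606897279061}{767723} \approx -5.0687 \cdot 10^{13}$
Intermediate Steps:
$T{\left(b \right)} = 2 b \left(-24 + b\right)$ ($T{\left(b \right)} = \left(b + b\right) \left(b - 24\right) = 2 b \left(-24 + b\right)$)
$\left(T{\left(1823 \right)} + \frac{1}{-3838615}\right) \left(-2754236 - 4973409\right) = \left(2 \cdot 1823 \left(-24 + 1823\right) + \frac{1}{-3838615}\right) \left(-2754236 - 4973409\right) = \left(2 \cdot 1823 \cdot 1799 - \frac{1}{3838615}\right) \left(-7727645\right) = \left(6559154 - \frac{1}{3838615}\right) \left(-7727645\right) = \frac{25178066931709}{3838615} \left(-7727645\right) = - \frac{38913432606897279061}{767723}$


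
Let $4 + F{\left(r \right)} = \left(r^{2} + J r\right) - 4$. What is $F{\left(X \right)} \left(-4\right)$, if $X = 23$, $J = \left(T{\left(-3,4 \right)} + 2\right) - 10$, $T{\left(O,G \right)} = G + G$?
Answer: $-2084$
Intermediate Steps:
$T{\left(O,G \right)} = 2 G$
$J = 0$ ($J = \left(2 \cdot 4 + 2\right) - 10 = \left(8 + 2\right) - 10 = 10 - 10 = 0$)
$F{\left(r \right)} = -8 + r^{2}$ ($F{\left(r \right)} = -4 + \left(\left(r^{2} + 0 r\right) - 4\right) = -4 + \left(\left(r^{2} + 0\right) - 4\right) = -4 + \left(r^{2} - 4\right) = -4 + \left(-4 + r^{2}\right) = -8 + r^{2}$)
$F{\left(X \right)} \left(-4\right) = \left(-8 + 23^{2}\right) \left(-4\right) = \left(-8 + 529\right) \left(-4\right) = 521 \left(-4\right) = -2084$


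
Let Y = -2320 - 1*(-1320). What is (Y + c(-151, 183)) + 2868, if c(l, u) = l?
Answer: 1717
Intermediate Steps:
Y = -1000 (Y = -2320 + 1320 = -1000)
(Y + c(-151, 183)) + 2868 = (-1000 - 151) + 2868 = -1151 + 2868 = 1717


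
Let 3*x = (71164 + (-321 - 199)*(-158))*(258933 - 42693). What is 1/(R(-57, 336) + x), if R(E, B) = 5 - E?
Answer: 1/11051593982 ≈ 9.0485e-11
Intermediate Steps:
x = 11051593920 (x = ((71164 + (-321 - 199)*(-158))*(258933 - 42693))/3 = ((71164 - 520*(-158))*216240)/3 = ((71164 + 82160)*216240)/3 = (153324*216240)/3 = (⅓)*33154781760 = 11051593920)
1/(R(-57, 336) + x) = 1/((5 - 1*(-57)) + 11051593920) = 1/((5 + 57) + 11051593920) = 1/(62 + 11051593920) = 1/11051593982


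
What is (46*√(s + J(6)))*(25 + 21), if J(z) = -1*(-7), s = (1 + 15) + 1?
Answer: 4232*√6 ≈ 10366.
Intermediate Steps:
s = 17 (s = 16 + 1 = 17)
J(z) = 7
(46*√(s + J(6)))*(25 + 21) = (46*√(17 + 7))*(25 + 21) = (46*√24)*46 = (46*(2*√6))*46 = (92*√6)*46 = 4232*√6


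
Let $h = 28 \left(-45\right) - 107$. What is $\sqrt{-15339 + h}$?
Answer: $i \sqrt{16706} \approx 129.25 i$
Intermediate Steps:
$h = -1367$ ($h = -1260 - 107 = -1367$)
$\sqrt{-15339 + h} = \sqrt{-15339 - 1367} = \sqrt{-16706} = i \sqrt{16706}$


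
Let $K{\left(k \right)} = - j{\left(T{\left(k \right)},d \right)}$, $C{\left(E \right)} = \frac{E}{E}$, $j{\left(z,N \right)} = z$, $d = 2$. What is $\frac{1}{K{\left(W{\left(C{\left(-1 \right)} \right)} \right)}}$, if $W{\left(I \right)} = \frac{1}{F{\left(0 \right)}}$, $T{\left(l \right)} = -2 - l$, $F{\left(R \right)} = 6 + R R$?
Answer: $\frac{6}{13} \approx 0.46154$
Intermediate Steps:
$F{\left(R \right)} = 6 + R^{2}$
$C{\left(E \right)} = 1$
$W{\left(I \right)} = \frac{1}{6}$ ($W{\left(I \right)} = \frac{1}{6 + 0^{2}} = \frac{1}{6 + 0} = \frac{1}{6}$)
$K{\left(k \right)} = 2 + k$ ($K{\left(k \right)} = - (-2 - k) = 2 + k$)
$\frac{1}{K{\left(W{\left(C{\left(-1 \right)} \right)} \right)}} = \frac{1}{2 + \frac{1}{6}} = \frac{1}{\frac{13}{6}} = \frac{6}{13}$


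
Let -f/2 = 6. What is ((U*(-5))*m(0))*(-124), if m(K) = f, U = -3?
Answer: 22320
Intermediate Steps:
f = -12 (f = -2*6 = -12)
m(K) = -12
((U*(-5))*m(0))*(-124) = (-3*(-5)*(-12))*(-124) = (15*(-12))*(-124) = -180*(-124) = 22320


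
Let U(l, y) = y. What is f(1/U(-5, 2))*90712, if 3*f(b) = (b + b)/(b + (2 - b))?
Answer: 45356/3 ≈ 15119.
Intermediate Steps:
f(b) = b/3 (f(b) = ((b + b)/(b + (2 - b)))/3 = ((2*b)/2)/3 = ((2*b)*(½))/3 = b/3)
f(1/U(-5, 2))*90712 = ((⅓)/2)*90712 = ((⅓)*(½))*90712 = (⅙)*90712 = 45356/3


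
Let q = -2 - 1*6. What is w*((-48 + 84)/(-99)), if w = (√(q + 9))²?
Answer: -4/11 ≈ -0.36364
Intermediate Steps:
q = -8 (q = -2 - 6 = -8)
w = 1 (w = (√(-8 + 9))² = (√1)² = 1² = 1)
w*((-48 + 84)/(-99)) = 1*((-48 + 84)/(-99)) = 1*(36*(-1/99)) = 1*(-4/11) = -4/11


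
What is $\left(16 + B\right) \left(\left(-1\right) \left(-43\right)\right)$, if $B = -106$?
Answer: $-3870$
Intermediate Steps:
$\left(16 + B\right) \left(\left(-1\right) \left(-43\right)\right) = \left(16 - 106\right) \left(\left(-1\right) \left(-43\right)\right) = \left(-90\right) 43 = -3870$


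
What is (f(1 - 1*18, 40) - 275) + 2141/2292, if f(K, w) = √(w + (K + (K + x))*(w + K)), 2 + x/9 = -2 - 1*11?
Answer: -628159/2292 + I*√3847 ≈ -274.07 + 62.024*I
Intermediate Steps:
x = -135 (x = -18 + 9*(-2 - 1*11) = -18 + 9*(-2 - 11) = -18 + 9*(-13) = -18 - 117 = -135)
f(K, w) = √(w + (-135 + 2*K)*(K + w)) (f(K, w) = √(w + (K + (K - 135))*(w + K)) = √(w + (K + (-135 + K))*(K + w)) = √(w + (-135 + 2*K)*(K + w)))
(f(1 - 1*18, 40) - 275) + 2141/2292 = (√(-135*(1 - 1*18) - 134*40 + 2*(1 - 1*18)² + 2*(1 - 1*18)*40) - 275) + 2141/2292 = (√(-135*(1 - 18) - 5360 + 2*(1 - 18)² + 2*(1 - 18)*40) - 275) + 2141*(1/2292) = (√(-135*(-17) - 5360 + 2*(-17)² + 2*(-17)*40) - 275) + 2141/2292 = (√(2295 - 5360 + 2*289 - 1360) - 275) + 2141/2292 = (√(2295 - 5360 + 578 - 1360) - 275) + 2141/2292 = (√(-3847) - 275) + 2141/2292 = (I*√3847 - 275) + 2141/2292 = (-275 + I*√3847) + 2141/2292 = -628159/2292 + I*√3847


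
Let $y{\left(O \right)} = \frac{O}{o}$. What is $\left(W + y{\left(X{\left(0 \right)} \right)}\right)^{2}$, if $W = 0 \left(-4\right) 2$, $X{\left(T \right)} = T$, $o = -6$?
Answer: $0$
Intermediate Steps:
$y{\left(O \right)} = - \frac{O}{6}$ ($y{\left(O \right)} = \frac{O}{-6} = O \left(- \frac{1}{6}\right) = - \frac{O}{6}$)
$W = 0$ ($W = 0 \cdot 2 = 0$)
$\left(W + y{\left(X{\left(0 \right)} \right)}\right)^{2} = \left(0 - 0\right)^{2} = \left(0 + 0\right)^{2} = 0^{2} = 0$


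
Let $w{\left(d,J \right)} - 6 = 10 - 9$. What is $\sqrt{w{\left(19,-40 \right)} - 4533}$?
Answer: $i \sqrt{4526} \approx 67.276 i$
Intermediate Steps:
$w{\left(d,J \right)} = 7$ ($w{\left(d,J \right)} = 6 + \left(10 - 9\right) = 6 + 1 = 7$)
$\sqrt{w{\left(19,-40 \right)} - 4533} = \sqrt{7 - 4533} = \sqrt{-4526} = i \sqrt{4526}$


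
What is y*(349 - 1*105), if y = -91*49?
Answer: -1087996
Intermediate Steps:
y = -4459
y*(349 - 1*105) = -4459*(349 - 1*105) = -4459*(349 - 105) = -4459*244 = -1087996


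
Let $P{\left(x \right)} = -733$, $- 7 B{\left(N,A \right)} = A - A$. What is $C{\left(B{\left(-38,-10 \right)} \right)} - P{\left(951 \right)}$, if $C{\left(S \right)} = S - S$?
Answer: $733$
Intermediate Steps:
$B{\left(N,A \right)} = 0$ ($B{\left(N,A \right)} = - \frac{A - A}{7} = \left(- \frac{1}{7}\right) 0 = 0$)
$C{\left(S \right)} = 0$
$C{\left(B{\left(-38,-10 \right)} \right)} - P{\left(951 \right)} = 0 - -733 = 0 + 733 = 733$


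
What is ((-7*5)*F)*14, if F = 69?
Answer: -33810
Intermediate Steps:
((-7*5)*F)*14 = (-7*5*69)*14 = -35*69*14 = -2415*14 = -33810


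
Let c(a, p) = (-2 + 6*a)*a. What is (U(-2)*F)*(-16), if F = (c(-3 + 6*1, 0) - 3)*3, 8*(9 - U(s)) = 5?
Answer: -18090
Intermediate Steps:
U(s) = 67/8 (U(s) = 9 - ⅛*5 = 9 - 5/8 = 67/8)
c(a, p) = a*(-2 + 6*a)
F = 135 (F = (2*(-3 + 6*1)*(-1 + 3*(-3 + 6*1)) - 3)*3 = (2*(-3 + 6)*(-1 + 3*(-3 + 6)) - 3)*3 = (2*3*(-1 + 3*3) - 3)*3 = (2*3*(-1 + 9) - 3)*3 = (2*3*8 - 3)*3 = (48 - 3)*3 = 45*3 = 135)
(U(-2)*F)*(-16) = ((67/8)*135)*(-16) = (9045/8)*(-16) = -18090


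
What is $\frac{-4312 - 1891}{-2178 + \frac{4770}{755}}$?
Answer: $\frac{936653}{327924} \approx 2.8563$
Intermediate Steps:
$\frac{-4312 - 1891}{-2178 + \frac{4770}{755}} = - \frac{6203}{-2178 + 4770 \cdot \frac{1}{755}} = - \frac{6203}{-2178 + \frac{954}{151}} = - \frac{6203}{- \frac{327924}{151}} = \left(-6203\right) \left(- \frac{151}{327924}\right) = \frac{936653}{327924}$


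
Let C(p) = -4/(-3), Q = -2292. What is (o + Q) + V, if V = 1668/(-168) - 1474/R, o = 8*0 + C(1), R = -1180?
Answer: -14244449/6195 ≈ -2299.3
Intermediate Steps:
C(p) = 4/3 (C(p) = -4*(-⅓) = 4/3)
o = 4/3 (o = 8*0 + 4/3 = 0 + 4/3 = 4/3 ≈ 1.3333)
V = -17923/2065 (V = 1668/(-168) - 1474/(-1180) = 1668*(-1/168) - 1474*(-1/1180) = -139/14 + 737/590 = -17923/2065 ≈ -8.6794)
(o + Q) + V = (4/3 - 2292) - 17923/2065 = -6872/3 - 17923/2065 = -14244449/6195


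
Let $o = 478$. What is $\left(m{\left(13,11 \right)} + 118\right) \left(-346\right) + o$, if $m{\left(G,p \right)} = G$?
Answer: $-44848$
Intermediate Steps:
$\left(m{\left(13,11 \right)} + 118\right) \left(-346\right) + o = \left(13 + 118\right) \left(-346\right) + 478 = 131 \left(-346\right) + 478 = -45326 + 478 = -44848$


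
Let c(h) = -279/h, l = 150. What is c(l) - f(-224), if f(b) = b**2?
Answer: -2508893/50 ≈ -50178.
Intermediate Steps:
c(l) - f(-224) = -279/150 - 1*(-224)**2 = -279*1/150 - 1*50176 = -93/50 - 50176 = -2508893/50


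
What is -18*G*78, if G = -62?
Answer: 87048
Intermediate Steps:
-18*G*78 = -18*(-62)*78 = 1116*78 = 87048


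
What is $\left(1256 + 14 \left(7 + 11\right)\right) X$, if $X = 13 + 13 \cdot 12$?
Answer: $254852$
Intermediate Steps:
$X = 169$ ($X = 13 + 156 = 169$)
$\left(1256 + 14 \left(7 + 11\right)\right) X = \left(1256 + 14 \left(7 + 11\right)\right) 169 = \left(1256 + 14 \cdot 18\right) 169 = \left(1256 + 252\right) 169 = 1508 \cdot 169 = 254852$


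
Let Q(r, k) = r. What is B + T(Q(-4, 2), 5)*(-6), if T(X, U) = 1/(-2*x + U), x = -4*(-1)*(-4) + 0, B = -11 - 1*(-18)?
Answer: 253/37 ≈ 6.8378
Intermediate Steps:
B = 7 (B = -11 + 18 = 7)
x = -16 (x = 4*(-4) + 0 = -16 + 0 = -16)
T(X, U) = 1/(32 + U) (T(X, U) = 1/(-2*(-16) + U) = 1/(32 + U))
B + T(Q(-4, 2), 5)*(-6) = 7 - 6/(32 + 5) = 7 - 6/37 = 253/37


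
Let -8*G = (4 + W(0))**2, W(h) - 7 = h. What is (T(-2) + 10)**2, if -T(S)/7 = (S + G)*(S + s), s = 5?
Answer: 8743849/64 ≈ 1.3662e+5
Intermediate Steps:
W(h) = 7 + h
G = -121/8 (G = -(4 + (7 + 0))**2/8 = -(4 + 7)**2/8 = -1/8*11**2 = -1/8*121 = -121/8 ≈ -15.125)
T(S) = -7*(5 + S)*(-121/8 + S) (T(S) = -7*(S - 121/8)*(S + 5) = -7*(-121/8 + S)*(5 + S) = -7*(5 + S)*(-121/8 + S))
(T(-2) + 10)**2 = ((4235/8 - 7*(-2)**2 + (567/8)*(-2)) + 10)**2 = ((4235/8 - 7*4 - 567/4) + 10)**2 = ((4235/8 - 28 - 567/4) + 10)**2 = (2877/8 + 10)**2 = (2957/8)**2 = 8743849/64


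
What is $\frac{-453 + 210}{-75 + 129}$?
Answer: $- \frac{9}{2} \approx -4.5$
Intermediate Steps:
$\frac{-453 + 210}{-75 + 129} = - \frac{243}{54} = \left(-243\right) \frac{1}{54} = - \frac{9}{2}$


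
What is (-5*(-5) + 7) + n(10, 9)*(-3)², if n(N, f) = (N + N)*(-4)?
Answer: -688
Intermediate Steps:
n(N, f) = -8*N (n(N, f) = (2*N)*(-4) = -8*N)
(-5*(-5) + 7) + n(10, 9)*(-3)² = (-5*(-5) + 7) - 8*10*(-3)² = (25 + 7) - 80*9 = 32 - 720 = -688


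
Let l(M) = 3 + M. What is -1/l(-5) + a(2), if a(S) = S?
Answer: 5/2 ≈ 2.5000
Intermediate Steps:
-1/l(-5) + a(2) = -1/(3 - 5) + 2 = -1/(-2) + 2 = -1*(-½) + 2 = ½ + 2 = 5/2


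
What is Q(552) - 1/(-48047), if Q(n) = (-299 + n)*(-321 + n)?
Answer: 2808010822/48047 ≈ 58443.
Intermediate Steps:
Q(n) = (-321 + n)*(-299 + n)
Q(552) - 1/(-48047) = (95979 + 552² - 620*552) - 1/(-48047) = (95979 + 304704 - 342240) - 1*(-1/48047) = 58443 + 1/48047 = 2808010822/48047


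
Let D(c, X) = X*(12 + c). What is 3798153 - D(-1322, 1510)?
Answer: 5776253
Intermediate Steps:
3798153 - D(-1322, 1510) = 3798153 - 1510*(12 - 1322) = 3798153 - 1510*(-1310) = 3798153 - 1*(-1978100) = 3798153 + 1978100 = 5776253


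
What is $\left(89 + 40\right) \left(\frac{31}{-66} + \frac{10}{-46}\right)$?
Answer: $- \frac{44849}{506} \approx -88.634$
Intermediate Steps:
$\left(89 + 40\right) \left(\frac{31}{-66} + \frac{10}{-46}\right) = 129 \left(31 \left(- \frac{1}{66}\right) + 10 \left(- \frac{1}{46}\right)\right) = 129 \left(- \frac{31}{66} - \frac{5}{23}\right) = 129 \left(- \frac{1043}{1518}\right) = - \frac{44849}{506}$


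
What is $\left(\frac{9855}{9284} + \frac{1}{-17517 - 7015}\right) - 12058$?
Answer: $- \frac{343253637191}{28469386} \approx -12057.0$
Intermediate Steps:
$\left(\frac{9855}{9284} + \frac{1}{-17517 - 7015}\right) - 12058 = \left(9855 \cdot \frac{1}{9284} + \frac{1}{-24532}\right) - 12058 = \left(\frac{9855}{9284} - \frac{1}{24532}\right) - 12058 = \frac{30219197}{28469386} - 12058 = - \frac{343253637191}{28469386}$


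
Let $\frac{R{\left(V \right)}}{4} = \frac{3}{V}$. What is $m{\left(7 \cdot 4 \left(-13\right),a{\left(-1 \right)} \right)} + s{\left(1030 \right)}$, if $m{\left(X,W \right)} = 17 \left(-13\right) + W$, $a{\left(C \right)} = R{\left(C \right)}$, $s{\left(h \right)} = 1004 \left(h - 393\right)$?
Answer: $639315$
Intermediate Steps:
$s{\left(h \right)} = -394572 + 1004 h$ ($s{\left(h \right)} = 1004 \left(-393 + h\right) = -394572 + 1004 h$)
$R{\left(V \right)} = \frac{12}{V}$ ($R{\left(V \right)} = 4 \frac{3}{V} = \frac{12}{V}$)
$a{\left(C \right)} = \frac{12}{C}$
$m{\left(X,W \right)} = -221 + W$
$m{\left(7 \cdot 4 \left(-13\right),a{\left(-1 \right)} \right)} + s{\left(1030 \right)} = \left(-221 + \frac{12}{-1}\right) + \left(-394572 + 1004 \cdot 1030\right) = \left(-221 + 12 \left(-1\right)\right) + \left(-394572 + 1034120\right) = \left(-221 - 12\right) + 639548 = -233 + 639548 = 639315$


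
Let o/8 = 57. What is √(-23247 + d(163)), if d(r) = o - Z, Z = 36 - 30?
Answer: 3*I*√2533 ≈ 150.99*I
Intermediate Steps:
o = 456 (o = 8*57 = 456)
Z = 6
d(r) = 450 (d(r) = 456 - 1*6 = 456 - 6 = 450)
√(-23247 + d(163)) = √(-23247 + 450) = √(-22797) = 3*I*√2533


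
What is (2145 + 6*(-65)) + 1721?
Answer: 3476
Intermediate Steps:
(2145 + 6*(-65)) + 1721 = (2145 - 390) + 1721 = 1755 + 1721 = 3476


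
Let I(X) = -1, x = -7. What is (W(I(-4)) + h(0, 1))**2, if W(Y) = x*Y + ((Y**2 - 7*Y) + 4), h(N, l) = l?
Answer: 400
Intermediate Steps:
W(Y) = 4 + Y**2 - 14*Y (W(Y) = -7*Y + ((Y**2 - 7*Y) + 4) = -7*Y + (4 + Y**2 - 7*Y) = 4 + Y**2 - 14*Y)
(W(I(-4)) + h(0, 1))**2 = ((4 + (-1)**2 - 14*(-1)) + 1)**2 = ((4 + 1 + 14) + 1)**2 = (19 + 1)**2 = 20**2 = 400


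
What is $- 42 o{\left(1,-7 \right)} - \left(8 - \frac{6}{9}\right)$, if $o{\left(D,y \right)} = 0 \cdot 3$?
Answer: $- \frac{22}{3} \approx -7.3333$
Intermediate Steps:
$o{\left(D,y \right)} = 0$
$- 42 o{\left(1,-7 \right)} - \left(8 - \frac{6}{9}\right) = \left(-42\right) 0 - \left(8 - \frac{6}{9}\right) = 0 - \left(8 - \frac{2}{3}\right) = 0 - \frac{22}{3} = - \frac{22}{3}$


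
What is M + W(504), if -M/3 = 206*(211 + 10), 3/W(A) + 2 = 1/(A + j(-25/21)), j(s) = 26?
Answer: -48212564/353 ≈ -1.3658e+5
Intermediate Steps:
W(A) = 3/(-2 + 1/(26 + A)) (W(A) = 3/(-2 + 1/(A + 26)) = 3/(-2 + 1/(26 + A)))
M = -136578 (M = -618*(211 + 10) = -618*221 = -3*45526 = -136578)
M + W(504) = -136578 + 3*(-26 - 1*504)/(51 + 2*504) = -136578 + 3*(-26 - 504)/(51 + 1008) = -136578 + 3*(-530)/1059 = -136578 + 3*(1/1059)*(-530) = -136578 - 530/353 = -48212564/353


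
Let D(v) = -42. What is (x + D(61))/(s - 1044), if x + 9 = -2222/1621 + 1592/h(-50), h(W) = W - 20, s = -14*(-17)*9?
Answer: -4261571/62295030 ≈ -0.068409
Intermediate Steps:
s = 2142 (s = 238*9 = 2142)
h(W) = -20 + W
x = -1878701/56735 (x = -9 + (-2222/1621 + 1592/(-20 - 50)) = -9 + (-2222*1/1621 + 1592/(-70)) = -9 + (-2222/1621 + 1592*(-1/70)) = -9 + (-2222/1621 - 796/35) = -9 - 1368086/56735 = -1878701/56735 ≈ -33.114)
(x + D(61))/(s - 1044) = (-1878701/56735 - 42)/(2142 - 1044) = -4261571/56735/1098 = -4261571/56735*1/1098 = -4261571/62295030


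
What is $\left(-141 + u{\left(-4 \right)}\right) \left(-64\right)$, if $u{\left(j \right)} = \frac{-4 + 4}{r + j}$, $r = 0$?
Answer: $9024$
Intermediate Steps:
$u{\left(j \right)} = 0$ ($u{\left(j \right)} = \frac{-4 + 4}{0 + j} = \frac{0}{j} = 0$)
$\left(-141 + u{\left(-4 \right)}\right) \left(-64\right) = \left(-141 + 0\right) \left(-64\right) = \left(-141\right) \left(-64\right) = 9024$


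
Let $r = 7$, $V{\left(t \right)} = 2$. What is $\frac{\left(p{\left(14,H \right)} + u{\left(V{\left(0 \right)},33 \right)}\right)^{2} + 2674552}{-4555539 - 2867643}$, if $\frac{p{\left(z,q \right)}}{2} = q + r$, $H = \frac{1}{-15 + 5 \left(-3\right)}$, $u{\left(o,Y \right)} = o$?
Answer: $- \frac{46294717}{128478150} \approx -0.36033$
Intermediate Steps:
$H = - \frac{1}{30}$ ($H = \frac{1}{-15 - 15} = \frac{1}{-30} = - \frac{1}{30} \approx -0.033333$)
$p{\left(z,q \right)} = 14 + 2 q$ ($p{\left(z,q \right)} = 2 \left(q + 7\right) = 2 \left(7 + q\right) = 14 + 2 q$)
$\frac{\left(p{\left(14,H \right)} + u{\left(V{\left(0 \right)},33 \right)}\right)^{2} + 2674552}{-4555539 - 2867643} = \frac{\left(\left(14 + 2 \left(- \frac{1}{30}\right)\right) + 2\right)^{2} + 2674552}{-4555539 - 2867643} = \frac{\left(\left(14 - \frac{1}{15}\right) + 2\right)^{2} + 2674552}{-7423182} = \left(\left(\frac{209}{15} + 2\right)^{2} + 2674552\right) \left(- \frac{1}{7423182}\right) = \left(\left(\frac{239}{15}\right)^{2} + 2674552\right) \left(- \frac{1}{7423182}\right) = \left(\frac{57121}{225} + 2674552\right) \left(- \frac{1}{7423182}\right) = \frac{601831321}{225} \left(- \frac{1}{7423182}\right) = - \frac{46294717}{128478150}$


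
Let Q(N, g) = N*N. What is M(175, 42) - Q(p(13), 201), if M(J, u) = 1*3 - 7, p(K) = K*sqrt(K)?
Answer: -2201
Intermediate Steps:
p(K) = K**(3/2)
M(J, u) = -4 (M(J, u) = 3 - 7 = -4)
Q(N, g) = N**2
M(175, 42) - Q(p(13), 201) = -4 - (13**(3/2))**2 = -4 - (13*sqrt(13))**2 = -4 - 1*2197 = -4 - 2197 = -2201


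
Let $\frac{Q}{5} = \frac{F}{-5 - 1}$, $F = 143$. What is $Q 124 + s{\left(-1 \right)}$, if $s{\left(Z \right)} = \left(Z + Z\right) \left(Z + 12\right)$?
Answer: $- \frac{44396}{3} \approx -14799.0$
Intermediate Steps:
$s{\left(Z \right)} = 2 Z \left(12 + Z\right)$
$Q = - \frac{715}{6}$ ($Q = 5 \frac{143}{-5 - 1} = 5 \frac{143}{-6} = 5 \cdot 143 \left(- \frac{1}{6}\right) = 5 \left(- \frac{143}{6}\right) = - \frac{715}{6} \approx -119.17$)
$Q 124 + s{\left(-1 \right)} = \left(- \frac{715}{6}\right) 124 + 2 \left(-1\right) \left(12 - 1\right) = - \frac{44330}{3} + 2 \left(-1\right) 11 = - \frac{44330}{3} - 22 = - \frac{44396}{3}$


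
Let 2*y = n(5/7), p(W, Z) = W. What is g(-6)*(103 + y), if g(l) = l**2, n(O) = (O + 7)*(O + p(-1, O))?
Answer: 179748/49 ≈ 3668.3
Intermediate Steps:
n(O) = (-1 + O)*(7 + O) (n(O) = (O + 7)*(O - 1) = (7 + O)*(-1 + O) = (-1 + O)*(7 + O))
y = -54/49 (y = (-7 + (5/7)**2 + 6*(5/7))/2 = (-7 + 25/49 + 30/7)/2 = (1/2)*(-108/49) = -54/49 ≈ -1.1020)
g(-6)*(103 + y) = (-6)**2*(103 - 54/49) = 36*(4993/49) = 179748/49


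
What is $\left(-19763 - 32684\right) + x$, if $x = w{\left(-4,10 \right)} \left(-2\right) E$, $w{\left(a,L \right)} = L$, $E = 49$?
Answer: $-53427$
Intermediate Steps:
$x = -980$ ($x = 10 \left(-2\right) 49 = \left(-20\right) 49 = -980$)
$\left(-19763 - 32684\right) + x = \left(-19763 - 32684\right) - 980 = -52447 - 980 = -53427$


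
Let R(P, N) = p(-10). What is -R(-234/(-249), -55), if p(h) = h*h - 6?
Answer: -94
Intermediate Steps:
p(h) = -6 + h**2 (p(h) = h**2 - 6 = -6 + h**2)
R(P, N) = 94 (R(P, N) = -6 + (-10)**2 = -6 + 100 = 94)
-R(-234/(-249), -55) = -1*94 = -94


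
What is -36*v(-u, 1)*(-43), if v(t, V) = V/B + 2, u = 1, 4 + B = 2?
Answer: 2322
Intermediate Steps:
B = -2 (B = -4 + 2 = -2)
v(t, V) = 2 - V/2 (v(t, V) = V/(-2) + 2 = V*(-½) + 2 = -V/2 + 2 = 2 - V/2)
-36*v(-u, 1)*(-43) = -36*(2 - ½*1)*(-43) = -36*(2 - ½)*(-43) = -36*3/2*(-43) = -54*(-43) = 2322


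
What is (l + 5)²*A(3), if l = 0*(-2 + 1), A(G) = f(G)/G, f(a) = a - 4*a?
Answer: -75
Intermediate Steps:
f(a) = -3*a
A(G) = -3 (A(G) = (-3*G)/G = -3)
l = 0 (l = 0*(-1) = 0)
(l + 5)²*A(3) = (0 + 5)²*(-3) = 5²*(-3) = 25*(-3) = -75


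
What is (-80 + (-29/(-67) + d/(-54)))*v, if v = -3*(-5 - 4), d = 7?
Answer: -288343/134 ≈ -2151.8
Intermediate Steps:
v = 27 (v = -3*(-9) = 27)
(-80 + (-29/(-67) + d/(-54)))*v = (-80 + (-29/(-67) + 7/(-54)))*27 = (-80 + (-29*(-1/67) + 7*(-1/54)))*27 = (-80 + (29/67 - 7/54))*27 = (-80 + 1097/3618)*27 = -288343/3618*27 = -288343/134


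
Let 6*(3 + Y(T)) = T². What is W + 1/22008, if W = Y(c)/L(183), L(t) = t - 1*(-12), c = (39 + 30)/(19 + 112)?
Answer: -2830097/187398120 ≈ -0.015102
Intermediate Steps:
c = 69/131 ≈ 0.52672
L(t) = 12 + t (L(t) = t + 12 = 12 + t)
Y(T) = -3 + T²/6
W = -33793/2230930 (W = (-3 + (69/131)²/6)/(12 + 183) = (-3 + (⅙)*(4761/17161))/195 = (-3 + 1587/34322)*(1/195) = -101379/34322*1/195 = -33793/2230930 ≈ -0.015147)
W + 1/22008 = -33793/2230930 + 1/22008 = -2830097/187398120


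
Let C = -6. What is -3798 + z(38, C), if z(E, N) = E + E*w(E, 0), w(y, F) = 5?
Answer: -3570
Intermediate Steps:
z(E, N) = 6*E (z(E, N) = E + E*5 = E + 5*E = 6*E)
-3798 + z(38, C) = -3798 + 6*38 = -3798 + 228 = -3570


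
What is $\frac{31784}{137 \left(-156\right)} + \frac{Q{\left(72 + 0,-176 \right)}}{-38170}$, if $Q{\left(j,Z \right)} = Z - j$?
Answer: $- \frac{1102094}{744315} \approx -1.4807$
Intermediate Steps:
$\frac{31784}{137 \left(-156\right)} + \frac{Q{\left(72 + 0,-176 \right)}}{-38170} = \frac{31784}{137 \left(-156\right)} + \frac{-176 - \left(72 + 0\right)}{-38170} = \frac{31784}{-21372} + \left(-176 - 72\right) \left(- \frac{1}{38170}\right) = 31784 \left(- \frac{1}{21372}\right) + \left(-176 - 72\right) \left(- \frac{1}{38170}\right) = - \frac{58}{39} - - \frac{124}{19085} = - \frac{58}{39} + \frac{124}{19085} = - \frac{1102094}{744315}$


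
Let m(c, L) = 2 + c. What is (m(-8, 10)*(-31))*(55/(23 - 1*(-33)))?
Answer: 5115/28 ≈ 182.68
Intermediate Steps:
(m(-8, 10)*(-31))*(55/(23 - 1*(-33))) = ((2 - 8)*(-31))*(55/(23 - 1*(-33))) = (-6*(-31))*(55/(23 + 33)) = 186*(55/56) = 5115/28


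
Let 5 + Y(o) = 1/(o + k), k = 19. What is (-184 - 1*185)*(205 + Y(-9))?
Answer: -738369/10 ≈ -73837.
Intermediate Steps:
Y(o) = -5 + 1/(19 + o) (Y(o) = -5 + 1/(o + 19) = -5 + 1/(19 + o))
(-184 - 1*185)*(205 + Y(-9)) = (-184 - 1*185)*(205 + (-94 - 5*(-9))/(19 - 9)) = (-184 - 185)*(205 + (-94 + 45)/10) = -369*(205 + (1/10)*(-49)) = -369*(205 - 49/10) = -369*2001/10 = -738369/10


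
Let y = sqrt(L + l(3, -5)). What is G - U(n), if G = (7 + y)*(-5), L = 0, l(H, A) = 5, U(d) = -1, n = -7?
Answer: -34 - 5*sqrt(5) ≈ -45.180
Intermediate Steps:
y = sqrt(5) (y = sqrt(0 + 5) = sqrt(5) ≈ 2.2361)
G = -35 - 5*sqrt(5) (G = (7 + sqrt(5))*(-5) = -35 - 5*sqrt(5) ≈ -46.180)
G - U(n) = (-35 - 5*sqrt(5)) - 1*(-1) = (-35 - 5*sqrt(5)) + 1 = -34 - 5*sqrt(5)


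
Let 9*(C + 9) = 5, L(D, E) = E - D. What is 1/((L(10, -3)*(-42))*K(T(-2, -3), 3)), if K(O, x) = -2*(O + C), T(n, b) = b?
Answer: 3/37492 ≈ 8.0017e-5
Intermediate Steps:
C = -76/9 (C = -9 + (⅑)*5 = -9 + 5/9 = -76/9 ≈ -8.4444)
K(O, x) = 152/9 - 2*O (K(O, x) = -2*(O - 76/9) = -2*(-76/9 + O) = 152/9 - 2*O)
1/((L(10, -3)*(-42))*K(T(-2, -3), 3)) = 1/(((-3 - 1*10)*(-42))*(152/9 - 2*(-3))) = 1/(((-3 - 10)*(-42))*(152/9 + 6)) = 1/(-13*(-42)*(206/9)) = 1/(546*(206/9)) = 1/(37492/3) = 3/37492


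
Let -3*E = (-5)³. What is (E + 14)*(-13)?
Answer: -2171/3 ≈ -723.67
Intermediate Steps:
E = 125/3 (E = -⅓*(-5)³ = -⅓*(-125) = 125/3 ≈ 41.667)
(E + 14)*(-13) = (125/3 + 14)*(-13) = (167/3)*(-13) = -2171/3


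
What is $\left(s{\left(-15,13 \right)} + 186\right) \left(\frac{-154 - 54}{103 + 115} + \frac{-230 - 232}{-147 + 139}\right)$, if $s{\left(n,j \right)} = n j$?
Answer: $- \frac{222867}{436} \approx -511.16$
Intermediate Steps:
$s{\left(n,j \right)} = j n$
$\left(s{\left(-15,13 \right)} + 186\right) \left(\frac{-154 - 54}{103 + 115} + \frac{-230 - 232}{-147 + 139}\right) = \left(13 \left(-15\right) + 186\right) \left(\frac{-154 - 54}{103 + 115} + \frac{-230 - 232}{-147 + 139}\right) = \left(-195 + 186\right) \left(- \frac{208}{218} - \frac{462}{-8}\right) = - 9 \left(\left(-208\right) \frac{1}{218} - - \frac{231}{4}\right) = - 9 \left(- \frac{104}{109} + \frac{231}{4}\right) = \left(-9\right) \frac{24763}{436} = - \frac{222867}{436}$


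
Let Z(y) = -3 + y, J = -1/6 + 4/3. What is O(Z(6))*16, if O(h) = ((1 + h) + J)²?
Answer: 3844/9 ≈ 427.11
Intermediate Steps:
J = 7/6 (J = -1*⅙ + 4*(⅓) = -⅙ + 4/3 = 7/6 ≈ 1.1667)
O(h) = (13/6 + h)² (O(h) = ((1 + h) + 7/6)² = (13/6 + h)²)
O(Z(6))*16 = ((13 + 6*(-3 + 6))²/36)*16 = ((13 + 6*3)²/36)*16 = ((13 + 18)²/36)*16 = ((1/36)*31²)*16 = ((1/36)*961)*16 = (961/36)*16 = 3844/9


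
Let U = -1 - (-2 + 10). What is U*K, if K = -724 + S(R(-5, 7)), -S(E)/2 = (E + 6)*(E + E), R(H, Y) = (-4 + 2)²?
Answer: 7956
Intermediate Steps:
R(H, Y) = 4 (R(H, Y) = (-2)² = 4)
S(E) = -4*E*(6 + E) (S(E) = -2*(E + 6)*(E + E) = -2*(6 + E)*2*E = -4*E*(6 + E))
K = -884 (K = -724 - 4*4*(6 + 4) = -724 - 4*4*10 = -724 - 160 = -884)
U = -9 (U = -1 - 1*8 = -1 - 8 = -9)
U*K = -9*(-884) = 7956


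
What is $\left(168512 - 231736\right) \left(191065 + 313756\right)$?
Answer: $-31916802904$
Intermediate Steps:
$\left(168512 - 231736\right) \left(191065 + 313756\right) = \left(-63224\right) 504821 = -31916802904$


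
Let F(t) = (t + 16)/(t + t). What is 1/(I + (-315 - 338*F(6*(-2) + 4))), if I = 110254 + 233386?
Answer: 1/343494 ≈ 2.9113e-6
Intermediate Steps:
F(t) = (16 + t)/(2*t) (F(t) = (16 + t)/((2*t)) = (16 + t)*(1/(2*t)) = (16 + t)/(2*t))
I = 343640
1/(I + (-315 - 338*F(6*(-2) + 4))) = 1/(343640 + (-315 - 169*(16 + (6*(-2) + 4))/(6*(-2) + 4))) = 1/(343640 + (-315 - 169*(16 + (-12 + 4))/(-12 + 4))) = 1/(343640 + (-315 - 169*(16 - 8)/(-8))) = 1/(343640 + (-315 - 169*(-1)*8/8)) = 1/(343640 + (-315 - 338*(-½))) = 1/(343640 + (-315 + 169)) = 1/(343640 - 146) = 1/343494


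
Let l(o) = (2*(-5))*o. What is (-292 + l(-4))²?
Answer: 63504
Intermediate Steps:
l(o) = -10*o
(-292 + l(-4))² = (-292 - 10*(-4))² = (-292 + 40)² = (-252)² = 63504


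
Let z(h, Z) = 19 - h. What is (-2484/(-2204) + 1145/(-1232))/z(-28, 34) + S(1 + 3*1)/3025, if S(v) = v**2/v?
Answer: 48500531/8773903600 ≈ 0.0055278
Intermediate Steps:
S(v) = v
(-2484/(-2204) + 1145/(-1232))/z(-28, 34) + S(1 + 3*1)/3025 = (-2484/(-2204) + 1145/(-1232))/(19 - 1*(-28)) + (1 + 3*1)/3025 = (-2484*(-1/2204) + 1145*(-1/1232))/(19 + 28) + (1 + 3)*(1/3025) = (621/551 - 1145/1232)/47 + 4*(1/3025) = (134177/678832)*(1/47) + 4/3025 = 134177/31905104 + 4/3025 = 48500531/8773903600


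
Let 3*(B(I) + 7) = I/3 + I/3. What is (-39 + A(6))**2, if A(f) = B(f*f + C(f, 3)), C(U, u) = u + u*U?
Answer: 10000/9 ≈ 1111.1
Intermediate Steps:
C(U, u) = u + U*u
B(I) = -7 + 2*I/9 (B(I) = -7 + (I/3 + I/3)/3 = -7 + (2*I/3)/3 = -7 + 2*I/9)
A(f) = -19/3 + 2*f/3 + 2*f**2/9 (A(f) = -7 + 2*(f*f + 3*(1 + f))/9 = -7 + 2*(f**2 + (3 + 3*f))/9 = -7 + 2*(3 + f**2 + 3*f)/9 = -7 + (2/3 + 2*f/3 + 2*f**2/9) = -19/3 + 2*f/3 + 2*f**2/9)
(-39 + A(6))**2 = (-39 + (-19/3 + (2/3)*6 + (2/9)*6**2))**2 = (-39 + (-19/3 + 4 + (2/9)*36))**2 = (-39 + (-19/3 + 4 + 8))**2 = (-39 + 17/3)**2 = (-100/3)**2 = 10000/9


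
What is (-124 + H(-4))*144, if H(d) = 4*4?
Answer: -15552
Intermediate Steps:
H(d) = 16
(-124 + H(-4))*144 = (-124 + 16)*144 = -108*144 = -15552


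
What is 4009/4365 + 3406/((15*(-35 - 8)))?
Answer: -818759/187695 ≈ -4.3622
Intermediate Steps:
4009/4365 + 3406/((15*(-35 - 8))) = 4009*(1/4365) + 3406/((15*(-43))) = 4009/4365 + 3406/(-645) = 4009/4365 + 3406*(-1/645) = 4009/4365 - 3406/645 = -818759/187695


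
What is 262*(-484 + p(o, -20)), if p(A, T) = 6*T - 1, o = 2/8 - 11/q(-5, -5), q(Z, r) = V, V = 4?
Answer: -158510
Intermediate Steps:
q(Z, r) = 4
o = -5/2 (o = 2/8 - 11/4 = 2*(1/8) - 11*1/4 = 1/4 - 11/4 = -5/2 ≈ -2.5000)
p(A, T) = -1 + 6*T
262*(-484 + p(o, -20)) = 262*(-484 + (-1 + 6*(-20))) = 262*(-484 + (-1 - 120)) = 262*(-484 - 121) = 262*(-605) = -158510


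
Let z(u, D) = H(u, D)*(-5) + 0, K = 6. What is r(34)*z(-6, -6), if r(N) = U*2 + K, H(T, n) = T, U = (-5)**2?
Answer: 1680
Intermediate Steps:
U = 25
z(u, D) = -5*u (z(u, D) = u*(-5) + 0 = -5*u + 0 = -5*u)
r(N) = 56 (r(N) = 25*2 + 6 = 50 + 6 = 56)
r(34)*z(-6, -6) = 56*(-5*(-6)) = 56*30 = 1680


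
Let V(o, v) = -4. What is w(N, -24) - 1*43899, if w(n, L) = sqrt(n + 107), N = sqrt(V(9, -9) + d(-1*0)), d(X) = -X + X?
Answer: -43899 + sqrt(107 + 2*I) ≈ -43889.0 + 0.096669*I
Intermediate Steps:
d(X) = 0
N = 2*I (N = sqrt(-4 + 0) = sqrt(-4) = 2*I ≈ 2.0*I)
w(n, L) = sqrt(107 + n)
w(N, -24) - 1*43899 = sqrt(107 + 2*I) - 1*43899 = sqrt(107 + 2*I) - 43899 = -43899 + sqrt(107 + 2*I)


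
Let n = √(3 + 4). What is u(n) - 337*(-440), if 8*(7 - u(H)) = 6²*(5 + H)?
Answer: 296529/2 - 9*√7/2 ≈ 1.4825e+5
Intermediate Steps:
n = √7 ≈ 2.6458
u(H) = -31/2 - 9*H/2 (u(H) = 7 - 6²*(5 + H)/8 = 7 - 9*(5 + H)/2 = 7 - (180 + 36*H)/8 = 7 + (-45/2 - 9*H/2) = -31/2 - 9*H/2)
u(n) - 337*(-440) = (-31/2 - 9*√7/2) - 337*(-440) = (-31/2 - 9*√7/2) + 148280 = 296529/2 - 9*√7/2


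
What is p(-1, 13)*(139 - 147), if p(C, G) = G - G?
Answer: 0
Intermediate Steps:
p(C, G) = 0
p(-1, 13)*(139 - 147) = 0*(139 - 147) = 0*(-8) = 0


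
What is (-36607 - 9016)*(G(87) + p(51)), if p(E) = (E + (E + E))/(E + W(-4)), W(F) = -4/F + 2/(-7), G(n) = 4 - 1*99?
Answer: 1520112737/362 ≈ 4.1992e+6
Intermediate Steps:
G(n) = -95 (G(n) = 4 - 99 = -95)
W(F) = -2/7 - 4/F (W(F) = -4/F + 2*(-⅐) = -4/F - 2/7 = -2/7 - 4/F)
p(E) = 3*E/(5/7 + E) (p(E) = (E + (E + E))/(E + (-2/7 - 4/(-4))) = (E + 2*E)/(E + (-2/7 - 4*(-¼))) = (3*E)/(E + (-2/7 + 1)) = (3*E)/(E + 5/7) = (3*E)/(5/7 + E) = 3*E/(5/7 + E))
(-36607 - 9016)*(G(87) + p(51)) = (-36607 - 9016)*(-95 + 21*51/(5 + 7*51)) = -45623*(-95 + 21*51/(5 + 357)) = -45623*(-95 + 21*51/362) = -45623*(-95 + 21*51*(1/362)) = -45623*(-95 + 1071/362) = -45623*(-33319/362) = 1520112737/362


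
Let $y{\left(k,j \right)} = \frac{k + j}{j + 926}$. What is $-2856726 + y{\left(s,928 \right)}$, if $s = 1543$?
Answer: $- \frac{5296367533}{1854} \approx -2.8567 \cdot 10^{6}$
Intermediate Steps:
$y{\left(k,j \right)} = \frac{j + k}{926 + j}$
$-2856726 + y{\left(s,928 \right)} = -2856726 + \frac{928 + 1543}{926 + 928} = -2856726 + \frac{1}{1854} \cdot 2471 = -2856726 + \frac{2471}{1854} = - \frac{5296367533}{1854}$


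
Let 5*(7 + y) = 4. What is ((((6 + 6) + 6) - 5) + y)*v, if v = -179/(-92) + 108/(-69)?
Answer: 119/46 ≈ 2.5870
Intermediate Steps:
y = -31/5 (y = -7 + (⅕)*4 = -7 + ⅘ = -31/5 ≈ -6.2000)
v = 35/92 (v = -179*(-1/92) + 108*(-1/69) = 179/92 - 36/23 = 35/92 ≈ 0.38043)
((((6 + 6) + 6) - 5) + y)*v = ((((6 + 6) + 6) - 5) - 31/5)*(35/92) = (((12 + 6) - 5) - 31/5)*(35/92) = ((18 - 5) - 31/5)*(35/92) = (13 - 31/5)*(35/92) = (34/5)*(35/92) = 119/46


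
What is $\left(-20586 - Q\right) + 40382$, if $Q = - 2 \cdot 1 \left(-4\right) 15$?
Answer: $19676$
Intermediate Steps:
$Q = 120$ ($Q = \left(-2\right) \left(-4\right) 15 = 8 \cdot 15 = 120$)
$\left(-20586 - Q\right) + 40382 = \left(-20586 - 120\right) + 40382 = -20706 + 40382 = 19676$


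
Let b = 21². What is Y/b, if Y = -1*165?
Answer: -55/147 ≈ -0.37415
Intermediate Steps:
Y = -165
b = 441
Y/b = -165/441 = -165*1/441 = -55/147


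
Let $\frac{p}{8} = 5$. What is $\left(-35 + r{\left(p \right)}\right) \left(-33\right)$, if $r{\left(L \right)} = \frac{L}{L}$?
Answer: $1122$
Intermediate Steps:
$p = 40$ ($p = 8 \cdot 5 = 40$)
$r{\left(L \right)} = 1$
$\left(-35 + r{\left(p \right)}\right) \left(-33\right) = \left(-35 + 1\right) \left(-33\right) = \left(-34\right) \left(-33\right) = 1122$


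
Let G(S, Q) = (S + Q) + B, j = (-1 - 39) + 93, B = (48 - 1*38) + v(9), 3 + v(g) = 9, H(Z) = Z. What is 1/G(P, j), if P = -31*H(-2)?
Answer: 1/131 ≈ 0.0076336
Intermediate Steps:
v(g) = 6 (v(g) = -3 + 9 = 6)
B = 16 (B = (48 - 1*38) + 6 = (48 - 38) + 6 = 10 + 6 = 16)
P = 62 (P = -31*(-2) = 62)
j = 53 (j = -40 + 93 = 53)
G(S, Q) = 16 + Q + S (G(S, Q) = (S + Q) + 16 = (Q + S) + 16 = 16 + Q + S)
1/G(P, j) = 1/(16 + 53 + 62) = 1/131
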